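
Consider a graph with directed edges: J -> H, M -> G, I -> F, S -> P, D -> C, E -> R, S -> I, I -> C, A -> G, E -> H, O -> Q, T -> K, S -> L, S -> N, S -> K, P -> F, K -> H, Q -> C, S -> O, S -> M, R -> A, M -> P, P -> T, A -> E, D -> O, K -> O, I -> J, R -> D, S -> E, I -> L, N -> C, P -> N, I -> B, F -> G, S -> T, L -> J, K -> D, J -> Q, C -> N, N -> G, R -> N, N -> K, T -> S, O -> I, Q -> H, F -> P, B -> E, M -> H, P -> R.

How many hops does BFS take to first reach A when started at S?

Level 0: S
Level 1: E, I, K, L, M, N, O, P, T
Level 2: B, C, D, F, G, H, J, Q, R
Level 3: A
A first appears at level 3.

3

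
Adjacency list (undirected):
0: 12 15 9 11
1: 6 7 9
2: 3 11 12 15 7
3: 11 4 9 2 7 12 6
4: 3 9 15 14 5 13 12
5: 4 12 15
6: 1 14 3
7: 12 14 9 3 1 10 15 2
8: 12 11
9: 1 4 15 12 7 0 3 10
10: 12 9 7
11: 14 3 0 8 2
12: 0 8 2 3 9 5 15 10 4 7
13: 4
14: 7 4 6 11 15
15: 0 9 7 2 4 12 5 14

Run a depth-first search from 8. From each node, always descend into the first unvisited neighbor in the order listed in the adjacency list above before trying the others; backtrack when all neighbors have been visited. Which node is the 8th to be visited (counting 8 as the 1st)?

14

Visit 8
8 → 12
12 → 0
0 → 15
15 → 9
9 → 1
1 → 6
6 → 14
14 → 7
7 → 3
3 → 11
11 → 2
3 → 4
4 → 5
4 → 13
7 → 10

Visit order: 8, 12, 0, 15, 9, 1, 6, 14, 7, 3, 11, 2, 4, 5, 13, 10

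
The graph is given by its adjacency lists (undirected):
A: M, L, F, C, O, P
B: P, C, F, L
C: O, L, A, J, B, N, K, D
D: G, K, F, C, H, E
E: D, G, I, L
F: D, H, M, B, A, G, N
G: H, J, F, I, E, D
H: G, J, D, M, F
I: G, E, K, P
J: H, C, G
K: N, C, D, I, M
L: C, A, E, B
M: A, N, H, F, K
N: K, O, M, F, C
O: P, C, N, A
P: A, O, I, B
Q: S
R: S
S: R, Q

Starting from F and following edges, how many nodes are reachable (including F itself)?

BFS from F visits: F, D, H, M, B, A, G, N, K, C, E, J, P, L, O, I
Reachable nodes: 16 of 19 total.

16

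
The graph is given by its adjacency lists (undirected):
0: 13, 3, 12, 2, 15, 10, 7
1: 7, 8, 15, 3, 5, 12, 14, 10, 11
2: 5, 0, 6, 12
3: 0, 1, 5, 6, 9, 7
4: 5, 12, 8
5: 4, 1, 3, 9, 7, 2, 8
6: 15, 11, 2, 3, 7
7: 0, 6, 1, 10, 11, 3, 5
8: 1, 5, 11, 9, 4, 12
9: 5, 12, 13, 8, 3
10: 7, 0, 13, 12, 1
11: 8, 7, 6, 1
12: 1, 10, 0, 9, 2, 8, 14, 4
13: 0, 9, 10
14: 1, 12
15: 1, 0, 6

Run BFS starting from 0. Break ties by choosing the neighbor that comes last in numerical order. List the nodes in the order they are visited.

0 15 13 12 10 7 3 2 6 1 9 14 8 4 11 5

Visit 0; enqueue 15, 13, 12, 10, 7, 3, 2 → queue [15, 13, 12, 10, 7, 3, 2]
Visit 15; enqueue 6, 1 → queue [13, 12, 10, 7, 3, 2, 6, 1]
Visit 13; enqueue 9 → queue [12, 10, 7, 3, 2, 6, 1, 9]
Visit 12; enqueue 14, 8, 4 → queue [10, 7, 3, 2, 6, 1, 9, 14, 8, 4]
Visit 10 → queue [7, 3, 2, 6, 1, 9, 14, 8, 4]
Visit 7; enqueue 11, 5 → queue [3, 2, 6, 1, 9, 14, 8, 4, 11, 5]
Visit 3 → queue [2, 6, 1, 9, 14, 8, 4, 11, 5]
Visit 2 → queue [6, 1, 9, 14, 8, 4, 11, 5]
Visit 6 → queue [1, 9, 14, 8, 4, 11, 5]
Visit 1 → queue [9, 14, 8, 4, 11, 5]
Visit 9 → queue [14, 8, 4, 11, 5]
Visit 14 → queue [8, 4, 11, 5]
Visit 8 → queue [4, 11, 5]
Visit 4 → queue [11, 5]
Visit 11 → queue [5]
Visit 5 → queue []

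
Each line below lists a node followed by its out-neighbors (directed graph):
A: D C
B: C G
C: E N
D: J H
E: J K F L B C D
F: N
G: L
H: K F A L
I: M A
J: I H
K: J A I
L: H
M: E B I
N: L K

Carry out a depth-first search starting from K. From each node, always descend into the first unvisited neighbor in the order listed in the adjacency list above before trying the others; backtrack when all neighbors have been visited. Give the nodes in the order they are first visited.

Visit K
K → J
J → I
I → M
M → E
E → F
F → N
N → L
L → H
H → A
A → D
A → C
E → B
B → G

K J I M E F N L H A D C B G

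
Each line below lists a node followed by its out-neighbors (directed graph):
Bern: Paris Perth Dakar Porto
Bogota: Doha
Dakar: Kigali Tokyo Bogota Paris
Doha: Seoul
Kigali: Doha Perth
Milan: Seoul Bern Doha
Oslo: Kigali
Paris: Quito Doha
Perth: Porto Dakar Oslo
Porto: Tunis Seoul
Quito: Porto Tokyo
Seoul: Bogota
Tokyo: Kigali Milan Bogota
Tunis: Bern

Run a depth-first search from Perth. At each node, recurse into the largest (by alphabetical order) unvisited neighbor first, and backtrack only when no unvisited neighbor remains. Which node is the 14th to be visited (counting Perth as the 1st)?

Visit Perth
Perth → Porto
Porto → Tunis
Tunis → Bern
Bern → Paris
Paris → Quito
Quito → Tokyo
Tokyo → Milan
Milan → Seoul
Seoul → Bogota
Bogota → Doha
Tokyo → Kigali
Bern → Dakar
Perth → Oslo

Visit order: Perth, Porto, Tunis, Bern, Paris, Quito, Tokyo, Milan, Seoul, Bogota, Doha, Kigali, Dakar, Oslo

Oslo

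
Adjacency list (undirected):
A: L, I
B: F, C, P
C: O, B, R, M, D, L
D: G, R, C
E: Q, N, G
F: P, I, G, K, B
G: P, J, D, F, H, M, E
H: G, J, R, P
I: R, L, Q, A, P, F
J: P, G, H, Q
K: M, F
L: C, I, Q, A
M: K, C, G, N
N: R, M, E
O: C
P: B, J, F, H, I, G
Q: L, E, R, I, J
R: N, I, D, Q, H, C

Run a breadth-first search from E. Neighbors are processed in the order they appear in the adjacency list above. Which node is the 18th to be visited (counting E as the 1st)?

O

Visit E; enqueue Q, N, G → queue [Q, N, G]
Visit Q; enqueue L, R, I, J → queue [N, G, L, R, I, J]
Visit N; enqueue M → queue [G, L, R, I, J, M]
Visit G; enqueue P, D, F, H → queue [L, R, I, J, M, P, D, F, H]
Visit L; enqueue C, A → queue [R, I, J, M, P, D, F, H, C, A]
Visit R → queue [I, J, M, P, D, F, H, C, A]
Visit I → queue [J, M, P, D, F, H, C, A]
Visit J → queue [M, P, D, F, H, C, A]
Visit M; enqueue K → queue [P, D, F, H, C, A, K]
Visit P; enqueue B → queue [D, F, H, C, A, K, B]
Visit D → queue [F, H, C, A, K, B]
Visit F → queue [H, C, A, K, B]
Visit H → queue [C, A, K, B]
Visit C; enqueue O → queue [A, K, B, O]
Visit A → queue [K, B, O]
Visit K → queue [B, O]
Visit B → queue [O]
Visit O → queue []

Visit order: E, Q, N, G, L, R, I, J, M, P, D, F, H, C, A, K, B, O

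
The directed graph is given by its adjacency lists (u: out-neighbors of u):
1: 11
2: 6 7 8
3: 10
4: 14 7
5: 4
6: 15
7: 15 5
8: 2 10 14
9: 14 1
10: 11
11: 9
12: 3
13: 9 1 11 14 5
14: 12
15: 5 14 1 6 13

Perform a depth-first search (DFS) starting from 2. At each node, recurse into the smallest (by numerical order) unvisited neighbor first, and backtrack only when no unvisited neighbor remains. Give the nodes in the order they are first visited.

2, 6, 15, 1, 11, 9, 14, 12, 3, 10, 5, 4, 7, 13, 8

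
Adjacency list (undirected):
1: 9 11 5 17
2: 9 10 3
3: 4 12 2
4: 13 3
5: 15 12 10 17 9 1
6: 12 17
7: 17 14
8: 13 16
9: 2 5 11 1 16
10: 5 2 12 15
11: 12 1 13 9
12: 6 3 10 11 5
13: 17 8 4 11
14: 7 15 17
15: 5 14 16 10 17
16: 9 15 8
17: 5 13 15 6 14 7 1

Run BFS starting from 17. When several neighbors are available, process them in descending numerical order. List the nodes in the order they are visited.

Visit 17; enqueue 15, 14, 13, 7, 6, 5, 1 → queue [15, 14, 13, 7, 6, 5, 1]
Visit 15; enqueue 16, 10 → queue [14, 13, 7, 6, 5, 1, 16, 10]
Visit 14 → queue [13, 7, 6, 5, 1, 16, 10]
Visit 13; enqueue 11, 8, 4 → queue [7, 6, 5, 1, 16, 10, 11, 8, 4]
Visit 7 → queue [6, 5, 1, 16, 10, 11, 8, 4]
Visit 6; enqueue 12 → queue [5, 1, 16, 10, 11, 8, 4, 12]
Visit 5; enqueue 9 → queue [1, 16, 10, 11, 8, 4, 12, 9]
Visit 1 → queue [16, 10, 11, 8, 4, 12, 9]
Visit 16 → queue [10, 11, 8, 4, 12, 9]
Visit 10; enqueue 2 → queue [11, 8, 4, 12, 9, 2]
Visit 11 → queue [8, 4, 12, 9, 2]
Visit 8 → queue [4, 12, 9, 2]
Visit 4; enqueue 3 → queue [12, 9, 2, 3]
Visit 12 → queue [9, 2, 3]
Visit 9 → queue [2, 3]
Visit 2 → queue [3]
Visit 3 → queue []

17 15 14 13 7 6 5 1 16 10 11 8 4 12 9 2 3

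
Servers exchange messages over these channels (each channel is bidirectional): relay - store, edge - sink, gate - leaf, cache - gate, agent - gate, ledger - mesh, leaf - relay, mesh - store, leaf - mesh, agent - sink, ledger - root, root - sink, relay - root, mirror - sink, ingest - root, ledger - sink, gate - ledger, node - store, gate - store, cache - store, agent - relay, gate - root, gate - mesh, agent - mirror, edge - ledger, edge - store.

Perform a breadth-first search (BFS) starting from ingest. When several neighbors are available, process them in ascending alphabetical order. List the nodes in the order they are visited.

Visit ingest; enqueue root → queue [root]
Visit root; enqueue gate, ledger, relay, sink → queue [gate, ledger, relay, sink]
Visit gate; enqueue agent, cache, leaf, mesh, store → queue [ledger, relay, sink, agent, cache, leaf, mesh, store]
Visit ledger; enqueue edge → queue [relay, sink, agent, cache, leaf, mesh, store, edge]
Visit relay → queue [sink, agent, cache, leaf, mesh, store, edge]
Visit sink; enqueue mirror → queue [agent, cache, leaf, mesh, store, edge, mirror]
Visit agent → queue [cache, leaf, mesh, store, edge, mirror]
Visit cache → queue [leaf, mesh, store, edge, mirror]
Visit leaf → queue [mesh, store, edge, mirror]
Visit mesh → queue [store, edge, mirror]
Visit store; enqueue node → queue [edge, mirror, node]
Visit edge → queue [mirror, node]
Visit mirror → queue [node]
Visit node → queue []

ingest -> root -> gate -> ledger -> relay -> sink -> agent -> cache -> leaf -> mesh -> store -> edge -> mirror -> node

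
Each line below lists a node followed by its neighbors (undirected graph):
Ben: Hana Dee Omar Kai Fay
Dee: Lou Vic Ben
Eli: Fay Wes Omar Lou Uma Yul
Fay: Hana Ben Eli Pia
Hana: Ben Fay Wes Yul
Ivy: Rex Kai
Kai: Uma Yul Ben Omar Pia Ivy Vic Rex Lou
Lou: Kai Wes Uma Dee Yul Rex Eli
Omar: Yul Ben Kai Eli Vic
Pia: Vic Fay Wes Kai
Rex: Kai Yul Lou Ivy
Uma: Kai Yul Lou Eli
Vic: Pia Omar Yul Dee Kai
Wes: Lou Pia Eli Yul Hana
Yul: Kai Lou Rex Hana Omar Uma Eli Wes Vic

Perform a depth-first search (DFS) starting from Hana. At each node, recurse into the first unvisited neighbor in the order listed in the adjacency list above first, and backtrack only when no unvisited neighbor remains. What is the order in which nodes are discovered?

Visit Hana
Hana → Ben
Ben → Dee
Dee → Lou
Lou → Kai
Kai → Uma
Uma → Yul
Yul → Rex
Rex → Ivy
Yul → Omar
Omar → Eli
Eli → Fay
Fay → Pia
Pia → Vic
Pia → Wes

Hana, Ben, Dee, Lou, Kai, Uma, Yul, Rex, Ivy, Omar, Eli, Fay, Pia, Vic, Wes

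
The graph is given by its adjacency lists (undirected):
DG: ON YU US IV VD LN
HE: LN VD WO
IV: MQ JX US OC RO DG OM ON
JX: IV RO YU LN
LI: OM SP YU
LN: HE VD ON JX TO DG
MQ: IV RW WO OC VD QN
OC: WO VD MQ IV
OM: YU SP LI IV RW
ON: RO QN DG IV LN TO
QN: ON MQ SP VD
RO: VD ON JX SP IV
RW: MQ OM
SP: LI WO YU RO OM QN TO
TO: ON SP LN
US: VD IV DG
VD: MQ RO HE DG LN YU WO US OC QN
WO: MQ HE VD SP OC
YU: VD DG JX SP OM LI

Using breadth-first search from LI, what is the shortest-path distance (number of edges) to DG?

2

Level 0: LI
Level 1: OM, SP, YU
Level 2: DG, IV, JX, QN, RO, RW, TO, VD, WO
Level 3: HE, LN, MQ, OC, ON, US
DG first appears at level 2.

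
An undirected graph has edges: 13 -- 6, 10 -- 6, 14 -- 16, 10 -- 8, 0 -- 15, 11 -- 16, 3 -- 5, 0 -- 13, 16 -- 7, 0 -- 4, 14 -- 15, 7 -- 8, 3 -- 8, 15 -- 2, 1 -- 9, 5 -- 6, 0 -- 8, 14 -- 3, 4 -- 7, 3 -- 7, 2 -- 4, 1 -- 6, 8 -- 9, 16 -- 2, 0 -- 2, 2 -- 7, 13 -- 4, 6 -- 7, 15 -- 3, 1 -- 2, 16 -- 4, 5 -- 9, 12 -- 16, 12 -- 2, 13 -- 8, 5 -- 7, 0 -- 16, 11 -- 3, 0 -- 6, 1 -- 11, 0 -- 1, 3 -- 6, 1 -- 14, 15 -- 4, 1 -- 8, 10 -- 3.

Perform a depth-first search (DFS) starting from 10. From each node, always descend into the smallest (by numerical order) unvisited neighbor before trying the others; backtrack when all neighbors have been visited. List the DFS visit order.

10 → 3 → 5 → 6 → 0 → 1 → 2 → 4 → 7 → 8 → 9 → 13 → 16 → 11 → 12 → 14 → 15

Visit 10
10 → 3
3 → 5
5 → 6
6 → 0
0 → 1
1 → 2
2 → 4
4 → 7
7 → 8
8 → 9
8 → 13
7 → 16
16 → 11
16 → 12
16 → 14
14 → 15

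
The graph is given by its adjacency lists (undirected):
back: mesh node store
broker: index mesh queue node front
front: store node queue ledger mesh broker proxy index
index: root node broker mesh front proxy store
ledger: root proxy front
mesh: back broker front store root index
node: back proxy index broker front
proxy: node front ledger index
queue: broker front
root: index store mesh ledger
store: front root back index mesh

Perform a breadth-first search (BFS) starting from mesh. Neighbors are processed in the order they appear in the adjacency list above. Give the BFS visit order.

mesh back broker front store root index node queue ledger proxy

Visit mesh; enqueue back, broker, front, store, root, index → queue [back, broker, front, store, root, index]
Visit back; enqueue node → queue [broker, front, store, root, index, node]
Visit broker; enqueue queue → queue [front, store, root, index, node, queue]
Visit front; enqueue ledger, proxy → queue [store, root, index, node, queue, ledger, proxy]
Visit store → queue [root, index, node, queue, ledger, proxy]
Visit root → queue [index, node, queue, ledger, proxy]
Visit index → queue [node, queue, ledger, proxy]
Visit node → queue [queue, ledger, proxy]
Visit queue → queue [ledger, proxy]
Visit ledger → queue [proxy]
Visit proxy → queue []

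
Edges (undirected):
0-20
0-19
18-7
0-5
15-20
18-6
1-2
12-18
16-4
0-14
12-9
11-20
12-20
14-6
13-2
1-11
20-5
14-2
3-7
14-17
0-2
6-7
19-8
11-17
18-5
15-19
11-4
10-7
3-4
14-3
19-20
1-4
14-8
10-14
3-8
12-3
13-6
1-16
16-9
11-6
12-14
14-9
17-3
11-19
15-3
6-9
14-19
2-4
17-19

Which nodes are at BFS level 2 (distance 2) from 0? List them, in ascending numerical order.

Level 0: 0
Level 1: 2, 5, 14, 19, 20
Level 2: 1, 3, 4, 6, 8, 9, 10, 11, 12, 13, 15, 17, 18
Level 3: 7, 16

1, 3, 4, 6, 8, 9, 10, 11, 12, 13, 15, 17, 18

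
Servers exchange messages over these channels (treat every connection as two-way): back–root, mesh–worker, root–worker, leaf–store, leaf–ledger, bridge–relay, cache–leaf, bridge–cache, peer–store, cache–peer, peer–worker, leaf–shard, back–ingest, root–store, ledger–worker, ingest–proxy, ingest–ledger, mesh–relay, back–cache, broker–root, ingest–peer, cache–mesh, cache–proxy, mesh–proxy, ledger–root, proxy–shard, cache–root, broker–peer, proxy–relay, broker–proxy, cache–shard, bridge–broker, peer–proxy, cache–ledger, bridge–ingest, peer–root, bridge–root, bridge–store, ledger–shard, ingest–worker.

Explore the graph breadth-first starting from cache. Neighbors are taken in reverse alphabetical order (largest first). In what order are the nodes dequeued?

cache → shard → root → proxy → peer → mesh → ledger → leaf → bridge → back → worker → store → broker → relay → ingest

Visit cache; enqueue shard, root, proxy, peer, mesh, ledger, leaf, bridge, back → queue [shard, root, proxy, peer, mesh, ledger, leaf, bridge, back]
Visit shard → queue [root, proxy, peer, mesh, ledger, leaf, bridge, back]
Visit root; enqueue worker, store, broker → queue [proxy, peer, mesh, ledger, leaf, bridge, back, worker, store, broker]
Visit proxy; enqueue relay, ingest → queue [peer, mesh, ledger, leaf, bridge, back, worker, store, broker, relay, ingest]
Visit peer → queue [mesh, ledger, leaf, bridge, back, worker, store, broker, relay, ingest]
Visit mesh → queue [ledger, leaf, bridge, back, worker, store, broker, relay, ingest]
Visit ledger → queue [leaf, bridge, back, worker, store, broker, relay, ingest]
Visit leaf → queue [bridge, back, worker, store, broker, relay, ingest]
Visit bridge → queue [back, worker, store, broker, relay, ingest]
Visit back → queue [worker, store, broker, relay, ingest]
Visit worker → queue [store, broker, relay, ingest]
Visit store → queue [broker, relay, ingest]
Visit broker → queue [relay, ingest]
Visit relay → queue [ingest]
Visit ingest → queue []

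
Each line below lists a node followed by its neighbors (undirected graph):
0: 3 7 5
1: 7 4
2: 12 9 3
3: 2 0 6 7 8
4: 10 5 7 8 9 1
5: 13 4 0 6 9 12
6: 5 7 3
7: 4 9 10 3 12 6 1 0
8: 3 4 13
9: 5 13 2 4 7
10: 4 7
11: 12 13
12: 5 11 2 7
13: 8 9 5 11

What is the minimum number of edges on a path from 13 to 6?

2

Level 0: 13
Level 1: 5, 8, 9, 11
Level 2: 0, 2, 3, 4, 6, 7, 12
Level 3: 1, 10
6 first appears at level 2.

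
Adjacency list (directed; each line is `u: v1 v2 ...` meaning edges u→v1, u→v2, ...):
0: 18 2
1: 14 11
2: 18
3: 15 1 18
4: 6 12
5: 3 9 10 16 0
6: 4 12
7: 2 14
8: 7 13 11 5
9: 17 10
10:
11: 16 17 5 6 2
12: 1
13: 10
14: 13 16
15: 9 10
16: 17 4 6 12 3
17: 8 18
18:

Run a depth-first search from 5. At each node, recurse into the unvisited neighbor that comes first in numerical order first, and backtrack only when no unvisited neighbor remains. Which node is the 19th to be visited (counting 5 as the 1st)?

Visit 5
5 → 0
0 → 2
2 → 18
5 → 3
3 → 1
1 → 11
11 → 6
6 → 4
4 → 12
11 → 16
16 → 17
17 → 8
8 → 7
7 → 14
14 → 13
13 → 10
3 → 15
15 → 9

Visit order: 5, 0, 2, 18, 3, 1, 11, 6, 4, 12, 16, 17, 8, 7, 14, 13, 10, 15, 9

9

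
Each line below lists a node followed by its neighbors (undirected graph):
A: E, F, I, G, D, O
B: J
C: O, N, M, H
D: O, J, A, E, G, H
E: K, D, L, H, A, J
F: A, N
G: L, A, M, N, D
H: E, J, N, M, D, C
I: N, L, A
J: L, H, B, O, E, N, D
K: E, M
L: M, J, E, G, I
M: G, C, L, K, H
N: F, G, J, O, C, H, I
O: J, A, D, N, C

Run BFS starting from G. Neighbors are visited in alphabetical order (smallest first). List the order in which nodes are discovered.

G A D L M N E F I O H J C K B

Visit G; enqueue A, D, L, M, N → queue [A, D, L, M, N]
Visit A; enqueue E, F, I, O → queue [D, L, M, N, E, F, I, O]
Visit D; enqueue H, J → queue [L, M, N, E, F, I, O, H, J]
Visit L → queue [M, N, E, F, I, O, H, J]
Visit M; enqueue C, K → queue [N, E, F, I, O, H, J, C, K]
Visit N → queue [E, F, I, O, H, J, C, K]
Visit E → queue [F, I, O, H, J, C, K]
Visit F → queue [I, O, H, J, C, K]
Visit I → queue [O, H, J, C, K]
Visit O → queue [H, J, C, K]
Visit H → queue [J, C, K]
Visit J; enqueue B → queue [C, K, B]
Visit C → queue [K, B]
Visit K → queue [B]
Visit B → queue []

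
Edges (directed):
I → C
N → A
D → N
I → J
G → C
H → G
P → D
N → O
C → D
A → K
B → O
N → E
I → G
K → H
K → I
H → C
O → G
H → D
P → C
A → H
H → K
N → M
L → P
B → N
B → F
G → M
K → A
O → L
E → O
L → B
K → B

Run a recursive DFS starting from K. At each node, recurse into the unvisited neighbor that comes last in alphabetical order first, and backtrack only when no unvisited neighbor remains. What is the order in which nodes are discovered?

K I J G M C D N O L P B F E A H

Visit K
K → I
I → J
I → G
G → M
G → C
C → D
D → N
N → O
O → L
L → P
L → B
B → F
N → E
N → A
A → H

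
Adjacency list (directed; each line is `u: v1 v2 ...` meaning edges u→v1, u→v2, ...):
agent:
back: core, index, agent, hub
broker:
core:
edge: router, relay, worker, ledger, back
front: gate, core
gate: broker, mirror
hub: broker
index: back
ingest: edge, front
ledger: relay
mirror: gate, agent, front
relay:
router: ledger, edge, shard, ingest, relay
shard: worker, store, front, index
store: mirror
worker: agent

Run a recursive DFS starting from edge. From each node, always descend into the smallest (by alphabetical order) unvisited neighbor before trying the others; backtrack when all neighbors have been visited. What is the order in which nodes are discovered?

edge -> back -> agent -> core -> hub -> broker -> index -> ledger -> relay -> router -> ingest -> front -> gate -> mirror -> shard -> store -> worker

Visit edge
edge → back
back → agent
back → core
back → hub
hub → broker
back → index
edge → ledger
ledger → relay
edge → router
router → ingest
ingest → front
front → gate
gate → mirror
router → shard
shard → store
shard → worker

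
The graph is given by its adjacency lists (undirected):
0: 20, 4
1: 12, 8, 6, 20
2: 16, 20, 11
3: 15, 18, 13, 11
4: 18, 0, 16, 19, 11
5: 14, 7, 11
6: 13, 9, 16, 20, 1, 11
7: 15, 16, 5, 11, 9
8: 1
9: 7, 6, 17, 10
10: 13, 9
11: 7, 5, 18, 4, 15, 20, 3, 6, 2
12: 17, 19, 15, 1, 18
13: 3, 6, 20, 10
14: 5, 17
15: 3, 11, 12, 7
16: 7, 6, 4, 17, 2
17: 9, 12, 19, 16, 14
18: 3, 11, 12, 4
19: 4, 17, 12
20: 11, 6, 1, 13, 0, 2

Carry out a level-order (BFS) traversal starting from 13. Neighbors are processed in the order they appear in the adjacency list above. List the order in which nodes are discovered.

13 3 6 20 10 15 18 11 9 16 1 0 2 12 7 4 5 17 8 19 14

Visit 13; enqueue 3, 6, 20, 10 → queue [3, 6, 20, 10]
Visit 3; enqueue 15, 18, 11 → queue [6, 20, 10, 15, 18, 11]
Visit 6; enqueue 9, 16, 1 → queue [20, 10, 15, 18, 11, 9, 16, 1]
Visit 20; enqueue 0, 2 → queue [10, 15, 18, 11, 9, 16, 1, 0, 2]
Visit 10 → queue [15, 18, 11, 9, 16, 1, 0, 2]
Visit 15; enqueue 12, 7 → queue [18, 11, 9, 16, 1, 0, 2, 12, 7]
Visit 18; enqueue 4 → queue [11, 9, 16, 1, 0, 2, 12, 7, 4]
Visit 11; enqueue 5 → queue [9, 16, 1, 0, 2, 12, 7, 4, 5]
Visit 9; enqueue 17 → queue [16, 1, 0, 2, 12, 7, 4, 5, 17]
Visit 16 → queue [1, 0, 2, 12, 7, 4, 5, 17]
Visit 1; enqueue 8 → queue [0, 2, 12, 7, 4, 5, 17, 8]
Visit 0 → queue [2, 12, 7, 4, 5, 17, 8]
Visit 2 → queue [12, 7, 4, 5, 17, 8]
Visit 12; enqueue 19 → queue [7, 4, 5, 17, 8, 19]
Visit 7 → queue [4, 5, 17, 8, 19]
Visit 4 → queue [5, 17, 8, 19]
Visit 5; enqueue 14 → queue [17, 8, 19, 14]
Visit 17 → queue [8, 19, 14]
Visit 8 → queue [19, 14]
Visit 19 → queue [14]
Visit 14 → queue []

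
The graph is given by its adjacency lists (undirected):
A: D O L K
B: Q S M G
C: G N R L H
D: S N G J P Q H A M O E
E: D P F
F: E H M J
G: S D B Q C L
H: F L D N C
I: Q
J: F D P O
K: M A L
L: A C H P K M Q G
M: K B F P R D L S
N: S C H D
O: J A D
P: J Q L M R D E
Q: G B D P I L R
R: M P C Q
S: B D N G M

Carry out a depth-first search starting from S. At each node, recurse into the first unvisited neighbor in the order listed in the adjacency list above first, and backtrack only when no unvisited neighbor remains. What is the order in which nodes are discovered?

S B Q G D N C R M K A O J F E P L H I

Visit S
S → B
B → Q
Q → G
G → D
D → N
N → C
C → R
R → M
M → K
K → A
A → O
O → J
J → F
F → E
E → P
P → L
L → H
Q → I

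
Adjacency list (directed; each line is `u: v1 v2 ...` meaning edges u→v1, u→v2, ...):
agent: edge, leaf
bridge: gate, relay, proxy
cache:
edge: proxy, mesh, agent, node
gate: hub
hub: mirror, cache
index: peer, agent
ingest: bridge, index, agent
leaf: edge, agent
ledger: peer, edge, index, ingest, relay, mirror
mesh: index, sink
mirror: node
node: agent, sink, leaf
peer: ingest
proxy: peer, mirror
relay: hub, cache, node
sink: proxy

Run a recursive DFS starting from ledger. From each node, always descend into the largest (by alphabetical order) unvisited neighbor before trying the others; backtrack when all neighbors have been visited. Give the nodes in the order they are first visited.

ledger → relay → node → sink → proxy → peer → ingest → index → agent → leaf → edge → mesh → bridge → gate → hub → mirror → cache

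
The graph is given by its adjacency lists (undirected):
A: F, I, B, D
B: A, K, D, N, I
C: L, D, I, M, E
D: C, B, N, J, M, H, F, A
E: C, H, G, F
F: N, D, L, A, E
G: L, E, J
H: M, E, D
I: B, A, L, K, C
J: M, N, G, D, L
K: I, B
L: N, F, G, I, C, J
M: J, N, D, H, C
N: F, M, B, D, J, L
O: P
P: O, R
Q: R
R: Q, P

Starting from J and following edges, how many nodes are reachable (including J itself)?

14

BFS from J visits: J, M, N, G, D, L, H, C, F, B, E, A, I, K
Reachable nodes: 14 of 18 total.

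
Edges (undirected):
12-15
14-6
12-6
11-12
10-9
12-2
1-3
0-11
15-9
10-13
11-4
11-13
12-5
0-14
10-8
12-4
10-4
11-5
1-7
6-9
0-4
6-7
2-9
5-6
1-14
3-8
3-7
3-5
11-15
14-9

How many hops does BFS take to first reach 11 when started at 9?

Level 0: 9
Level 1: 2, 6, 10, 14, 15
Level 2: 0, 1, 4, 5, 7, 8, 11, 12, 13
Level 3: 3
11 first appears at level 2.

2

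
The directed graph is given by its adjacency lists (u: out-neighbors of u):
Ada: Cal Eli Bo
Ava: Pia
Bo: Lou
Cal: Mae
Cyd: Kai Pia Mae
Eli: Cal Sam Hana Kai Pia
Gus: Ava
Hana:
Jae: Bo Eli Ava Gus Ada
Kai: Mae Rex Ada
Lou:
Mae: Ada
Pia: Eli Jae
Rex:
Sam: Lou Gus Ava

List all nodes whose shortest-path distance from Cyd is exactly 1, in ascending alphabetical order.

Level 0: Cyd
Level 1: Kai, Mae, Pia
Level 2: Ada, Eli, Jae, Rex
Level 3: Ava, Bo, Cal, Gus, Hana, Sam
Level 4: Lou

Kai, Mae, Pia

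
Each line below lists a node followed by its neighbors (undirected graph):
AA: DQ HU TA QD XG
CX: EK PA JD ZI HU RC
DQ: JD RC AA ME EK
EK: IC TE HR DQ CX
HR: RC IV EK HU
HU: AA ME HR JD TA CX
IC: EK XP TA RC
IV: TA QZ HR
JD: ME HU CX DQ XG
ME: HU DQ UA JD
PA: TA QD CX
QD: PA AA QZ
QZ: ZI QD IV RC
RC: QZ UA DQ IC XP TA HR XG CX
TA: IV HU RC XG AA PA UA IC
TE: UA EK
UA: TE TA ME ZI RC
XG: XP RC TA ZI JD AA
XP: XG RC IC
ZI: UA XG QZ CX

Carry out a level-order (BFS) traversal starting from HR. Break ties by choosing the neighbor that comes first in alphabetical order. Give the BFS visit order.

HR -> EK -> HU -> IV -> RC -> CX -> DQ -> IC -> TE -> AA -> JD -> ME -> TA -> QZ -> UA -> XG -> XP -> PA -> ZI -> QD

Visit HR; enqueue EK, HU, IV, RC → queue [EK, HU, IV, RC]
Visit EK; enqueue CX, DQ, IC, TE → queue [HU, IV, RC, CX, DQ, IC, TE]
Visit HU; enqueue AA, JD, ME, TA → queue [IV, RC, CX, DQ, IC, TE, AA, JD, ME, TA]
Visit IV; enqueue QZ → queue [RC, CX, DQ, IC, TE, AA, JD, ME, TA, QZ]
Visit RC; enqueue UA, XG, XP → queue [CX, DQ, IC, TE, AA, JD, ME, TA, QZ, UA, XG, XP]
Visit CX; enqueue PA, ZI → queue [DQ, IC, TE, AA, JD, ME, TA, QZ, UA, XG, XP, PA, ZI]
Visit DQ → queue [IC, TE, AA, JD, ME, TA, QZ, UA, XG, XP, PA, ZI]
Visit IC → queue [TE, AA, JD, ME, TA, QZ, UA, XG, XP, PA, ZI]
Visit TE → queue [AA, JD, ME, TA, QZ, UA, XG, XP, PA, ZI]
Visit AA; enqueue QD → queue [JD, ME, TA, QZ, UA, XG, XP, PA, ZI, QD]
Visit JD → queue [ME, TA, QZ, UA, XG, XP, PA, ZI, QD]
Visit ME → queue [TA, QZ, UA, XG, XP, PA, ZI, QD]
Visit TA → queue [QZ, UA, XG, XP, PA, ZI, QD]
Visit QZ → queue [UA, XG, XP, PA, ZI, QD]
Visit UA → queue [XG, XP, PA, ZI, QD]
Visit XG → queue [XP, PA, ZI, QD]
Visit XP → queue [PA, ZI, QD]
Visit PA → queue [ZI, QD]
Visit ZI → queue [QD]
Visit QD → queue []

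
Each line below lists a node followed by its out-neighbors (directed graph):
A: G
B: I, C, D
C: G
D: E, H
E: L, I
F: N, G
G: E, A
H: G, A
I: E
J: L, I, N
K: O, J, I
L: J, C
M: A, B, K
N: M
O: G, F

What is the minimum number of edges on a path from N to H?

4

Level 0: N
Level 1: M
Level 2: A, B, K
Level 3: C, D, G, I, J, O
Level 4: E, F, H, L
H first appears at level 4.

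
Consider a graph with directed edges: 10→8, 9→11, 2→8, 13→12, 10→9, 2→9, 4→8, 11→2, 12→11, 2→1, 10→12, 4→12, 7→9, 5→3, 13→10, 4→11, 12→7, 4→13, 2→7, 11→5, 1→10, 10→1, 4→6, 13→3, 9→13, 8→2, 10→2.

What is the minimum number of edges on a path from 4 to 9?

3

Level 0: 4
Level 1: 6, 8, 11, 12, 13
Level 2: 2, 3, 5, 7, 10
Level 3: 1, 9
9 first appears at level 3.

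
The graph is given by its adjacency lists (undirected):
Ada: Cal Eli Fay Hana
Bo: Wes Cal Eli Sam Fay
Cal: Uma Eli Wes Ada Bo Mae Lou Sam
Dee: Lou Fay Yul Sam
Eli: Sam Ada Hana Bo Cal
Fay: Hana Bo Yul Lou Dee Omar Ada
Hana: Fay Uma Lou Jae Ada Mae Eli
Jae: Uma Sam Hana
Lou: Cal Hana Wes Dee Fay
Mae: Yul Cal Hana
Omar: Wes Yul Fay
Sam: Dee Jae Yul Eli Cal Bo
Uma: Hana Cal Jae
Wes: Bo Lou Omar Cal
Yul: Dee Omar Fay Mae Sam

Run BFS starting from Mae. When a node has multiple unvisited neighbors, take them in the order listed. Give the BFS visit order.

Visit Mae; enqueue Yul, Cal, Hana → queue [Yul, Cal, Hana]
Visit Yul; enqueue Dee, Omar, Fay, Sam → queue [Cal, Hana, Dee, Omar, Fay, Sam]
Visit Cal; enqueue Uma, Eli, Wes, Ada, Bo, Lou → queue [Hana, Dee, Omar, Fay, Sam, Uma, Eli, Wes, Ada, Bo, Lou]
Visit Hana; enqueue Jae → queue [Dee, Omar, Fay, Sam, Uma, Eli, Wes, Ada, Bo, Lou, Jae]
Visit Dee → queue [Omar, Fay, Sam, Uma, Eli, Wes, Ada, Bo, Lou, Jae]
Visit Omar → queue [Fay, Sam, Uma, Eli, Wes, Ada, Bo, Lou, Jae]
Visit Fay → queue [Sam, Uma, Eli, Wes, Ada, Bo, Lou, Jae]
Visit Sam → queue [Uma, Eli, Wes, Ada, Bo, Lou, Jae]
Visit Uma → queue [Eli, Wes, Ada, Bo, Lou, Jae]
Visit Eli → queue [Wes, Ada, Bo, Lou, Jae]
Visit Wes → queue [Ada, Bo, Lou, Jae]
Visit Ada → queue [Bo, Lou, Jae]
Visit Bo → queue [Lou, Jae]
Visit Lou → queue [Jae]
Visit Jae → queue []

Mae → Yul → Cal → Hana → Dee → Omar → Fay → Sam → Uma → Eli → Wes → Ada → Bo → Lou → Jae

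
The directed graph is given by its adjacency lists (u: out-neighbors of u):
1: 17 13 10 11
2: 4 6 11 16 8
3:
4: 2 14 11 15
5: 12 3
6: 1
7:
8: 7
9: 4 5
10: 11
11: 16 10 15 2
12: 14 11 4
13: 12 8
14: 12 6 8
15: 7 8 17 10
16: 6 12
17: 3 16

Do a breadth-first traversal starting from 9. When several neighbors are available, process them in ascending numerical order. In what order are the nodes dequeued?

Visit 9; enqueue 4, 5 → queue [4, 5]
Visit 4; enqueue 2, 11, 14, 15 → queue [5, 2, 11, 14, 15]
Visit 5; enqueue 3, 12 → queue [2, 11, 14, 15, 3, 12]
Visit 2; enqueue 6, 8, 16 → queue [11, 14, 15, 3, 12, 6, 8, 16]
Visit 11; enqueue 10 → queue [14, 15, 3, 12, 6, 8, 16, 10]
Visit 14 → queue [15, 3, 12, 6, 8, 16, 10]
Visit 15; enqueue 7, 17 → queue [3, 12, 6, 8, 16, 10, 7, 17]
Visit 3 → queue [12, 6, 8, 16, 10, 7, 17]
Visit 12 → queue [6, 8, 16, 10, 7, 17]
Visit 6; enqueue 1 → queue [8, 16, 10, 7, 17, 1]
Visit 8 → queue [16, 10, 7, 17, 1]
Visit 16 → queue [10, 7, 17, 1]
Visit 10 → queue [7, 17, 1]
Visit 7 → queue [17, 1]
Visit 17 → queue [1]
Visit 1; enqueue 13 → queue [13]
Visit 13 → queue []

9, 4, 5, 2, 11, 14, 15, 3, 12, 6, 8, 16, 10, 7, 17, 1, 13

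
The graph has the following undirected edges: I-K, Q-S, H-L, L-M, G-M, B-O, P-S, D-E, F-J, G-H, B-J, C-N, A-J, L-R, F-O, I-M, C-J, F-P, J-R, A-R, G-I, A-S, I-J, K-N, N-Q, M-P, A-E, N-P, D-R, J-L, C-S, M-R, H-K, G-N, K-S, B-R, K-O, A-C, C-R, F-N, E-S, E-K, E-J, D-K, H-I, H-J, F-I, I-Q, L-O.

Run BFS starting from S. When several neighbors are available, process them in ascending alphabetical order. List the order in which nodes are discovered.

Visit S; enqueue A, C, E, K, P, Q → queue [A, C, E, K, P, Q]
Visit A; enqueue J, R → queue [C, E, K, P, Q, J, R]
Visit C; enqueue N → queue [E, K, P, Q, J, R, N]
Visit E; enqueue D → queue [K, P, Q, J, R, N, D]
Visit K; enqueue H, I, O → queue [P, Q, J, R, N, D, H, I, O]
Visit P; enqueue F, M → queue [Q, J, R, N, D, H, I, O, F, M]
Visit Q → queue [J, R, N, D, H, I, O, F, M]
Visit J; enqueue B, L → queue [R, N, D, H, I, O, F, M, B, L]
Visit R → queue [N, D, H, I, O, F, M, B, L]
Visit N; enqueue G → queue [D, H, I, O, F, M, B, L, G]
Visit D → queue [H, I, O, F, M, B, L, G]
Visit H → queue [I, O, F, M, B, L, G]
Visit I → queue [O, F, M, B, L, G]
Visit O → queue [F, M, B, L, G]
Visit F → queue [M, B, L, G]
Visit M → queue [B, L, G]
Visit B → queue [L, G]
Visit L → queue [G]
Visit G → queue []

S, A, C, E, K, P, Q, J, R, N, D, H, I, O, F, M, B, L, G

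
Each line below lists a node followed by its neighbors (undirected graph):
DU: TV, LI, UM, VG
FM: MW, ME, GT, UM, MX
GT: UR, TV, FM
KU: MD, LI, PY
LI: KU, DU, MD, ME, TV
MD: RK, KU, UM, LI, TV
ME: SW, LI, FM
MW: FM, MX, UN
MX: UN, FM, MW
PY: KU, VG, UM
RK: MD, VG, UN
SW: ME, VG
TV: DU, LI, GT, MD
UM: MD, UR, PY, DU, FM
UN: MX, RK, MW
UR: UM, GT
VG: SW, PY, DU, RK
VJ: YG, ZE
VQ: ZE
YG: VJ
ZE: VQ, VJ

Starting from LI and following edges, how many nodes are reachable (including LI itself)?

17

BFS from LI visits: LI, DU, KU, MD, ME, TV, UM, VG, PY, RK, FM, SW, GT, UR, UN, MW, MX
Reachable nodes: 17 of 21 total.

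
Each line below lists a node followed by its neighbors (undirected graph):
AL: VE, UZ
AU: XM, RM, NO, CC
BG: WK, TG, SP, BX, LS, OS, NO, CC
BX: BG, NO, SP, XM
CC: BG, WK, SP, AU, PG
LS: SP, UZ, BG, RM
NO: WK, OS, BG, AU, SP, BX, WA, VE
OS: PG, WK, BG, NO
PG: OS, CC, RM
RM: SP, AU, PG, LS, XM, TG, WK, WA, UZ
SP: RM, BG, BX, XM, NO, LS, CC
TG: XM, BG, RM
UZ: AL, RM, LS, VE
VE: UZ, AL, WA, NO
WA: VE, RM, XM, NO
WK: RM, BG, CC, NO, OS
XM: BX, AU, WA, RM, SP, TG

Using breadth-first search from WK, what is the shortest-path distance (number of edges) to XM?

2

Level 0: WK
Level 1: BG, CC, NO, OS, RM
Level 2: AU, BX, LS, PG, SP, TG, UZ, VE, WA, XM
Level 3: AL
XM first appears at level 2.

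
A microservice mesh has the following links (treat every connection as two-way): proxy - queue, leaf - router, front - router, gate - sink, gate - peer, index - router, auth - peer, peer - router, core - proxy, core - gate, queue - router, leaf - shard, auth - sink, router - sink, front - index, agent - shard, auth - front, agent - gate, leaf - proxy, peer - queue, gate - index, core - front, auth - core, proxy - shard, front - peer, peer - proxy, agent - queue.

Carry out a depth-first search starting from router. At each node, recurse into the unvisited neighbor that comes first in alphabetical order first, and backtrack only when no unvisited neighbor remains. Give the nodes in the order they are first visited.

router, front, auth, core, gate, agent, queue, peer, proxy, leaf, shard, index, sink

Visit router
router → front
front → auth
auth → core
core → gate
gate → agent
agent → queue
queue → peer
peer → proxy
proxy → leaf
leaf → shard
gate → index
gate → sink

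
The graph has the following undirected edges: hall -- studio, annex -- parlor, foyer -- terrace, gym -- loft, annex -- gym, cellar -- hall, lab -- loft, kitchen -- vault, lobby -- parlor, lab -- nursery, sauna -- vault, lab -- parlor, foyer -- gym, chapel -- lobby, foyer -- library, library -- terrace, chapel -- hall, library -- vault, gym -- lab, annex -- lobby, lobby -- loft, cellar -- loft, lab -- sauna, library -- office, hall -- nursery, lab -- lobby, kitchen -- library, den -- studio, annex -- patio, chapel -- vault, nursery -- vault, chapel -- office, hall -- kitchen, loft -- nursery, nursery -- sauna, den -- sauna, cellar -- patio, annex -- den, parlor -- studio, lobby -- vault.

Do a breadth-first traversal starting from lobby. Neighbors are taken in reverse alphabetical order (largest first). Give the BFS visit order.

Visit lobby; enqueue vault, parlor, loft, lab, chapel, annex → queue [vault, parlor, loft, lab, chapel, annex]
Visit vault; enqueue sauna, nursery, library, kitchen → queue [parlor, loft, lab, chapel, annex, sauna, nursery, library, kitchen]
Visit parlor; enqueue studio → queue [loft, lab, chapel, annex, sauna, nursery, library, kitchen, studio]
Visit loft; enqueue gym, cellar → queue [lab, chapel, annex, sauna, nursery, library, kitchen, studio, gym, cellar]
Visit lab → queue [chapel, annex, sauna, nursery, library, kitchen, studio, gym, cellar]
Visit chapel; enqueue office, hall → queue [annex, sauna, nursery, library, kitchen, studio, gym, cellar, office, hall]
Visit annex; enqueue patio, den → queue [sauna, nursery, library, kitchen, studio, gym, cellar, office, hall, patio, den]
Visit sauna → queue [nursery, library, kitchen, studio, gym, cellar, office, hall, patio, den]
Visit nursery → queue [library, kitchen, studio, gym, cellar, office, hall, patio, den]
Visit library; enqueue terrace, foyer → queue [kitchen, studio, gym, cellar, office, hall, patio, den, terrace, foyer]
Visit kitchen → queue [studio, gym, cellar, office, hall, patio, den, terrace, foyer]
Visit studio → queue [gym, cellar, office, hall, patio, den, terrace, foyer]
Visit gym → queue [cellar, office, hall, patio, den, terrace, foyer]
Visit cellar → queue [office, hall, patio, den, terrace, foyer]
Visit office → queue [hall, patio, den, terrace, foyer]
Visit hall → queue [patio, den, terrace, foyer]
Visit patio → queue [den, terrace, foyer]
Visit den → queue [terrace, foyer]
Visit terrace → queue [foyer]
Visit foyer → queue []

lobby, vault, parlor, loft, lab, chapel, annex, sauna, nursery, library, kitchen, studio, gym, cellar, office, hall, patio, den, terrace, foyer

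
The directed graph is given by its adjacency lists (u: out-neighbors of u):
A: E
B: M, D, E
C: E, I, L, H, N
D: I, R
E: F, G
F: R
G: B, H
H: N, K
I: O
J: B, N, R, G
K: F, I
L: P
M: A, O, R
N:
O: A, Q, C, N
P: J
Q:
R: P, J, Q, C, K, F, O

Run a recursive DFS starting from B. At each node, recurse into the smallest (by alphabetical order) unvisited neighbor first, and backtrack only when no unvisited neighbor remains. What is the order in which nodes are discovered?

Visit B
B → D
D → I
I → O
O → A
A → E
E → F
F → R
R → C
C → H
H → K
H → N
C → L
L → P
P → J
J → G
R → Q
B → M

B, D, I, O, A, E, F, R, C, H, K, N, L, P, J, G, Q, M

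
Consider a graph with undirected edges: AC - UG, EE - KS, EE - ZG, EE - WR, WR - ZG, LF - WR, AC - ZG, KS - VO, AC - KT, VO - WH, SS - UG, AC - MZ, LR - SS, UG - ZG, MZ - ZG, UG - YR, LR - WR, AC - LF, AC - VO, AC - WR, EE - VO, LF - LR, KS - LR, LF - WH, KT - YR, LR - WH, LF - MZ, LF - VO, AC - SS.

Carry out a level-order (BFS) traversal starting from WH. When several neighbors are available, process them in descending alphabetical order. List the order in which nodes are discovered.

WH, VO, LR, LF, KS, EE, AC, WR, SS, MZ, ZG, UG, KT, YR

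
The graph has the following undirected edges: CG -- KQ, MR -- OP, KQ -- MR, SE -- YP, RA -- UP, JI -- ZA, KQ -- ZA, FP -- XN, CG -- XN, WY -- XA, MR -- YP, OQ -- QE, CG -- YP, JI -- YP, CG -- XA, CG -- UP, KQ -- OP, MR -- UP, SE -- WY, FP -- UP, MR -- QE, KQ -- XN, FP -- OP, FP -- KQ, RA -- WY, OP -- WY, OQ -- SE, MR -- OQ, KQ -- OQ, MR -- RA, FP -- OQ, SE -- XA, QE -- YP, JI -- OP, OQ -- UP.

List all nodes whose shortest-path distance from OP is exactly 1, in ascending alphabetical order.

FP, JI, KQ, MR, WY

Level 0: OP
Level 1: FP, JI, KQ, MR, WY
Level 2: CG, OQ, QE, RA, SE, UP, XA, XN, YP, ZA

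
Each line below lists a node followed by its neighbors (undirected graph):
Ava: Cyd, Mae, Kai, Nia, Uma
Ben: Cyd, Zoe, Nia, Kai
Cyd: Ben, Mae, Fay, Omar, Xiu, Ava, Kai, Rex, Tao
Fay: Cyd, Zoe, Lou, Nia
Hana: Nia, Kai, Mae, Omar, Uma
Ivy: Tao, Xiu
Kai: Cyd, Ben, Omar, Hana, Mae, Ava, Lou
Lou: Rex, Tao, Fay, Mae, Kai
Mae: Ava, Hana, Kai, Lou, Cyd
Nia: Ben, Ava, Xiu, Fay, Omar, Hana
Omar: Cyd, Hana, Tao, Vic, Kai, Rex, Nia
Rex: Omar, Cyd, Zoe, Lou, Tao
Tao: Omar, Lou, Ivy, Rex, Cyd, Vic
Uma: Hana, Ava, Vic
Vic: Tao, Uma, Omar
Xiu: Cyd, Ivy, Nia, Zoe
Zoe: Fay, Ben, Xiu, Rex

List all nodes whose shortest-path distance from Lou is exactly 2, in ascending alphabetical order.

Ava, Ben, Cyd, Hana, Ivy, Nia, Omar, Vic, Zoe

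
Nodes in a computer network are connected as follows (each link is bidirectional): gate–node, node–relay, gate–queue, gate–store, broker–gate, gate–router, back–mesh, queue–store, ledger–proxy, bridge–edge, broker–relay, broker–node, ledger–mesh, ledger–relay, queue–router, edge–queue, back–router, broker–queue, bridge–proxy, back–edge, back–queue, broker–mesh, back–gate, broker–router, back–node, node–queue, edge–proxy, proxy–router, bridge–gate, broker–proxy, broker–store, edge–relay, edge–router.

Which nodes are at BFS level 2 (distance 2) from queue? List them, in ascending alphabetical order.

bridge, mesh, proxy, relay

Level 0: queue
Level 1: back, broker, edge, gate, node, router, store
Level 2: bridge, mesh, proxy, relay
Level 3: ledger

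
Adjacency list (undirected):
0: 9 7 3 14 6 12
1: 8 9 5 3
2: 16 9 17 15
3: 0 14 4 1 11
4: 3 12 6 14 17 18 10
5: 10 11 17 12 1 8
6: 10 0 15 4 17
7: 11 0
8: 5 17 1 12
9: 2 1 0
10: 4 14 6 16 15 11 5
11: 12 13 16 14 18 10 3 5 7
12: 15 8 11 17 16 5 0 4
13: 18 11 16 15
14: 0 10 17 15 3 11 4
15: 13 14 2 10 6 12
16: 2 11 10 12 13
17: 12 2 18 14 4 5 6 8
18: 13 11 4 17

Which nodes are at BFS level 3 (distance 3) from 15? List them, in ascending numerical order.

Level 0: 15
Level 1: 2, 6, 10, 12, 13, 14
Level 2: 0, 3, 4, 5, 8, 9, 11, 16, 17, 18
Level 3: 1, 7

1, 7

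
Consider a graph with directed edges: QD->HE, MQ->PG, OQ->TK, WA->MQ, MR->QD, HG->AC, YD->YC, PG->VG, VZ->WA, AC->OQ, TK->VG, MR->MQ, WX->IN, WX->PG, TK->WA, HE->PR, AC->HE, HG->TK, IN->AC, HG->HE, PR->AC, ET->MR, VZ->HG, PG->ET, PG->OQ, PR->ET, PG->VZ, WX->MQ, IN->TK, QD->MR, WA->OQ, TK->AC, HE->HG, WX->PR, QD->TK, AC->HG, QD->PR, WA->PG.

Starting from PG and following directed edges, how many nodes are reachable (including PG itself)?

BFS from PG visits: PG, ET, OQ, VG, VZ, MR, TK, HG, WA, MQ, QD, AC, HE, PR
Reachable nodes: 14 of 18 total.

14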